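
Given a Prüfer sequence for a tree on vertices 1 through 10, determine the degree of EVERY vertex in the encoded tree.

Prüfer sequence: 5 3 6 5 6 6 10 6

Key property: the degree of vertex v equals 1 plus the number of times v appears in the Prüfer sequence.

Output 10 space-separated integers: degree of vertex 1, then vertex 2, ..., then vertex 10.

p_1 = 5: count[5] becomes 1
p_2 = 3: count[3] becomes 1
p_3 = 6: count[6] becomes 1
p_4 = 5: count[5] becomes 2
p_5 = 6: count[6] becomes 2
p_6 = 6: count[6] becomes 3
p_7 = 10: count[10] becomes 1
p_8 = 6: count[6] becomes 4
Degrees (1 + count): deg[1]=1+0=1, deg[2]=1+0=1, deg[3]=1+1=2, deg[4]=1+0=1, deg[5]=1+2=3, deg[6]=1+4=5, deg[7]=1+0=1, deg[8]=1+0=1, deg[9]=1+0=1, deg[10]=1+1=2

Answer: 1 1 2 1 3 5 1 1 1 2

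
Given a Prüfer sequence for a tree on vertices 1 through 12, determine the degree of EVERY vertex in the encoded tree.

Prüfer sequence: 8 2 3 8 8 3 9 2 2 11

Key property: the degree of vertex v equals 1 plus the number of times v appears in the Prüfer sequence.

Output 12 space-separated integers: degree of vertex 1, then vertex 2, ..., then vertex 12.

Answer: 1 4 3 1 1 1 1 4 2 1 2 1

Derivation:
p_1 = 8: count[8] becomes 1
p_2 = 2: count[2] becomes 1
p_3 = 3: count[3] becomes 1
p_4 = 8: count[8] becomes 2
p_5 = 8: count[8] becomes 3
p_6 = 3: count[3] becomes 2
p_7 = 9: count[9] becomes 1
p_8 = 2: count[2] becomes 2
p_9 = 2: count[2] becomes 3
p_10 = 11: count[11] becomes 1
Degrees (1 + count): deg[1]=1+0=1, deg[2]=1+3=4, deg[3]=1+2=3, deg[4]=1+0=1, deg[5]=1+0=1, deg[6]=1+0=1, deg[7]=1+0=1, deg[8]=1+3=4, deg[9]=1+1=2, deg[10]=1+0=1, deg[11]=1+1=2, deg[12]=1+0=1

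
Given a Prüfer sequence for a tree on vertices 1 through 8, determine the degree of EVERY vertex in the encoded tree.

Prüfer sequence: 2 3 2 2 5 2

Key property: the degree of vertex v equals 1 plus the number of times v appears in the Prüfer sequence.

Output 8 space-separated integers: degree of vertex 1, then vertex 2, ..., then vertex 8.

Answer: 1 5 2 1 2 1 1 1

Derivation:
p_1 = 2: count[2] becomes 1
p_2 = 3: count[3] becomes 1
p_3 = 2: count[2] becomes 2
p_4 = 2: count[2] becomes 3
p_5 = 5: count[5] becomes 1
p_6 = 2: count[2] becomes 4
Degrees (1 + count): deg[1]=1+0=1, deg[2]=1+4=5, deg[3]=1+1=2, deg[4]=1+0=1, deg[5]=1+1=2, deg[6]=1+0=1, deg[7]=1+0=1, deg[8]=1+0=1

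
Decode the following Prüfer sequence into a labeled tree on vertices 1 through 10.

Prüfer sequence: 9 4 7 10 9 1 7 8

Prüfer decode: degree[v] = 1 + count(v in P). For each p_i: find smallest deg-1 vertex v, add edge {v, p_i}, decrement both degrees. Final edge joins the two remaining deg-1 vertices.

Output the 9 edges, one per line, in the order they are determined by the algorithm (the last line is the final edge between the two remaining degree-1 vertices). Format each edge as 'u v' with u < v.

Answer: 2 9
3 4
4 7
5 10
6 9
1 9
1 7
7 8
8 10

Derivation:
Initial degrees: {1:2, 2:1, 3:1, 4:2, 5:1, 6:1, 7:3, 8:2, 9:3, 10:2}
Step 1: smallest deg-1 vertex = 2, p_1 = 9. Add edge {2,9}. Now deg[2]=0, deg[9]=2.
Step 2: smallest deg-1 vertex = 3, p_2 = 4. Add edge {3,4}. Now deg[3]=0, deg[4]=1.
Step 3: smallest deg-1 vertex = 4, p_3 = 7. Add edge {4,7}. Now deg[4]=0, deg[7]=2.
Step 4: smallest deg-1 vertex = 5, p_4 = 10. Add edge {5,10}. Now deg[5]=0, deg[10]=1.
Step 5: smallest deg-1 vertex = 6, p_5 = 9. Add edge {6,9}. Now deg[6]=0, deg[9]=1.
Step 6: smallest deg-1 vertex = 9, p_6 = 1. Add edge {1,9}. Now deg[9]=0, deg[1]=1.
Step 7: smallest deg-1 vertex = 1, p_7 = 7. Add edge {1,7}. Now deg[1]=0, deg[7]=1.
Step 8: smallest deg-1 vertex = 7, p_8 = 8. Add edge {7,8}. Now deg[7]=0, deg[8]=1.
Final: two remaining deg-1 vertices are 8, 10. Add edge {8,10}.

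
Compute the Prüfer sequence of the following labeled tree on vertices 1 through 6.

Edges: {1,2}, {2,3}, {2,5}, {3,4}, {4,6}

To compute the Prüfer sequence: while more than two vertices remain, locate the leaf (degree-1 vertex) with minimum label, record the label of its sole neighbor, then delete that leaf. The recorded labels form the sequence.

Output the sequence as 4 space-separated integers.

Step 1: leaves = {1,5,6}. Remove smallest leaf 1, emit neighbor 2.
Step 2: leaves = {5,6}. Remove smallest leaf 5, emit neighbor 2.
Step 3: leaves = {2,6}. Remove smallest leaf 2, emit neighbor 3.
Step 4: leaves = {3,6}. Remove smallest leaf 3, emit neighbor 4.
Done: 2 vertices remain (4, 6). Sequence = [2 2 3 4]

Answer: 2 2 3 4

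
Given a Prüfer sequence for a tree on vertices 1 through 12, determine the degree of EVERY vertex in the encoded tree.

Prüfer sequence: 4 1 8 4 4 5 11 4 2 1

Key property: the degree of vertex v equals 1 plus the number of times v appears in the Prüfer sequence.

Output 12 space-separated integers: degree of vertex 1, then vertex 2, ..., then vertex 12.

p_1 = 4: count[4] becomes 1
p_2 = 1: count[1] becomes 1
p_3 = 8: count[8] becomes 1
p_4 = 4: count[4] becomes 2
p_5 = 4: count[4] becomes 3
p_6 = 5: count[5] becomes 1
p_7 = 11: count[11] becomes 1
p_8 = 4: count[4] becomes 4
p_9 = 2: count[2] becomes 1
p_10 = 1: count[1] becomes 2
Degrees (1 + count): deg[1]=1+2=3, deg[2]=1+1=2, deg[3]=1+0=1, deg[4]=1+4=5, deg[5]=1+1=2, deg[6]=1+0=1, deg[7]=1+0=1, deg[8]=1+1=2, deg[9]=1+0=1, deg[10]=1+0=1, deg[11]=1+1=2, deg[12]=1+0=1

Answer: 3 2 1 5 2 1 1 2 1 1 2 1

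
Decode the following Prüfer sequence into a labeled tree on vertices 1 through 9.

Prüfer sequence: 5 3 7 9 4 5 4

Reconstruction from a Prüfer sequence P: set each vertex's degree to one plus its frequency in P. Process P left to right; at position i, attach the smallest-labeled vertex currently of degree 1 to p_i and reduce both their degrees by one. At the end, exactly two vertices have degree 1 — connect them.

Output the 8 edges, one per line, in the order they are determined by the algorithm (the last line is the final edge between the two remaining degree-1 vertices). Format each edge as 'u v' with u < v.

Answer: 1 5
2 3
3 7
6 9
4 7
5 8
4 5
4 9

Derivation:
Initial degrees: {1:1, 2:1, 3:2, 4:3, 5:3, 6:1, 7:2, 8:1, 9:2}
Step 1: smallest deg-1 vertex = 1, p_1 = 5. Add edge {1,5}. Now deg[1]=0, deg[5]=2.
Step 2: smallest deg-1 vertex = 2, p_2 = 3. Add edge {2,3}. Now deg[2]=0, deg[3]=1.
Step 3: smallest deg-1 vertex = 3, p_3 = 7. Add edge {3,7}. Now deg[3]=0, deg[7]=1.
Step 4: smallest deg-1 vertex = 6, p_4 = 9. Add edge {6,9}. Now deg[6]=0, deg[9]=1.
Step 5: smallest deg-1 vertex = 7, p_5 = 4. Add edge {4,7}. Now deg[7]=0, deg[4]=2.
Step 6: smallest deg-1 vertex = 8, p_6 = 5. Add edge {5,8}. Now deg[8]=0, deg[5]=1.
Step 7: smallest deg-1 vertex = 5, p_7 = 4. Add edge {4,5}. Now deg[5]=0, deg[4]=1.
Final: two remaining deg-1 vertices are 4, 9. Add edge {4,9}.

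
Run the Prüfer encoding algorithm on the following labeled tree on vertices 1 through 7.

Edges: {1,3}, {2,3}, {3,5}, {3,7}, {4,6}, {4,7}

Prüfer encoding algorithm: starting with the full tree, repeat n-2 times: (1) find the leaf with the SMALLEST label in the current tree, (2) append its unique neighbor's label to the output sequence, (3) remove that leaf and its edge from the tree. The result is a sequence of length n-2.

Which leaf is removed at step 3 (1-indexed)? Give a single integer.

Answer: 5

Derivation:
Step 1: current leaves = {1,2,5,6}. Remove leaf 1 (neighbor: 3).
Step 2: current leaves = {2,5,6}. Remove leaf 2 (neighbor: 3).
Step 3: current leaves = {5,6}. Remove leaf 5 (neighbor: 3).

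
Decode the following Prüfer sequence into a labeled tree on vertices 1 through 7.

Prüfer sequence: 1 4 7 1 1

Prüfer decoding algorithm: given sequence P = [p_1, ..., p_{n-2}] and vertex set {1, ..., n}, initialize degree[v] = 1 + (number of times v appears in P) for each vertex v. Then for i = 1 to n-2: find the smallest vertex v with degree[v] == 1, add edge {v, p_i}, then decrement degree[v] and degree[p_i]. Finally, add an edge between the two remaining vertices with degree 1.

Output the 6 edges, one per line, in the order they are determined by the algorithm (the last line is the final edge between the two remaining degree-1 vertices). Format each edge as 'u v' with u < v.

Answer: 1 2
3 4
4 7
1 5
1 6
1 7

Derivation:
Initial degrees: {1:4, 2:1, 3:1, 4:2, 5:1, 6:1, 7:2}
Step 1: smallest deg-1 vertex = 2, p_1 = 1. Add edge {1,2}. Now deg[2]=0, deg[1]=3.
Step 2: smallest deg-1 vertex = 3, p_2 = 4. Add edge {3,4}. Now deg[3]=0, deg[4]=1.
Step 3: smallest deg-1 vertex = 4, p_3 = 7. Add edge {4,7}. Now deg[4]=0, deg[7]=1.
Step 4: smallest deg-1 vertex = 5, p_4 = 1. Add edge {1,5}. Now deg[5]=0, deg[1]=2.
Step 5: smallest deg-1 vertex = 6, p_5 = 1. Add edge {1,6}. Now deg[6]=0, deg[1]=1.
Final: two remaining deg-1 vertices are 1, 7. Add edge {1,7}.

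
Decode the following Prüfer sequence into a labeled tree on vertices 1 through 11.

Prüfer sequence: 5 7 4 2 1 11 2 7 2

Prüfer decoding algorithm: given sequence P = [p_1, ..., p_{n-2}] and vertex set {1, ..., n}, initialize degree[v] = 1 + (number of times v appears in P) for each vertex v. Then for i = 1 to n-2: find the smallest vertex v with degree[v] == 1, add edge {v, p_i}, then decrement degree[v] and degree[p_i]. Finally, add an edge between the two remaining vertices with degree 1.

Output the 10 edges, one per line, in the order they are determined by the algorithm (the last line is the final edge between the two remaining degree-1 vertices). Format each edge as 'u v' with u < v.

Initial degrees: {1:2, 2:4, 3:1, 4:2, 5:2, 6:1, 7:3, 8:1, 9:1, 10:1, 11:2}
Step 1: smallest deg-1 vertex = 3, p_1 = 5. Add edge {3,5}. Now deg[3]=0, deg[5]=1.
Step 2: smallest deg-1 vertex = 5, p_2 = 7. Add edge {5,7}. Now deg[5]=0, deg[7]=2.
Step 3: smallest deg-1 vertex = 6, p_3 = 4. Add edge {4,6}. Now deg[6]=0, deg[4]=1.
Step 4: smallest deg-1 vertex = 4, p_4 = 2. Add edge {2,4}. Now deg[4]=0, deg[2]=3.
Step 5: smallest deg-1 vertex = 8, p_5 = 1. Add edge {1,8}. Now deg[8]=0, deg[1]=1.
Step 6: smallest deg-1 vertex = 1, p_6 = 11. Add edge {1,11}. Now deg[1]=0, deg[11]=1.
Step 7: smallest deg-1 vertex = 9, p_7 = 2. Add edge {2,9}. Now deg[9]=0, deg[2]=2.
Step 8: smallest deg-1 vertex = 10, p_8 = 7. Add edge {7,10}. Now deg[10]=0, deg[7]=1.
Step 9: smallest deg-1 vertex = 7, p_9 = 2. Add edge {2,7}. Now deg[7]=0, deg[2]=1.
Final: two remaining deg-1 vertices are 2, 11. Add edge {2,11}.

Answer: 3 5
5 7
4 6
2 4
1 8
1 11
2 9
7 10
2 7
2 11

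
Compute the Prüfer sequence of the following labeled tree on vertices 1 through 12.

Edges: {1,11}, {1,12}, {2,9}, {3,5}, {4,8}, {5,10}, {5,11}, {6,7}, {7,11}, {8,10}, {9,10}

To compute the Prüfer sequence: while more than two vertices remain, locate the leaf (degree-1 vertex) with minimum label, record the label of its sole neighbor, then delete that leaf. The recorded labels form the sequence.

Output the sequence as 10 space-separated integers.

Step 1: leaves = {2,3,4,6,12}. Remove smallest leaf 2, emit neighbor 9.
Step 2: leaves = {3,4,6,9,12}. Remove smallest leaf 3, emit neighbor 5.
Step 3: leaves = {4,6,9,12}. Remove smallest leaf 4, emit neighbor 8.
Step 4: leaves = {6,8,9,12}. Remove smallest leaf 6, emit neighbor 7.
Step 5: leaves = {7,8,9,12}. Remove smallest leaf 7, emit neighbor 11.
Step 6: leaves = {8,9,12}. Remove smallest leaf 8, emit neighbor 10.
Step 7: leaves = {9,12}. Remove smallest leaf 9, emit neighbor 10.
Step 8: leaves = {10,12}. Remove smallest leaf 10, emit neighbor 5.
Step 9: leaves = {5,12}. Remove smallest leaf 5, emit neighbor 11.
Step 10: leaves = {11,12}. Remove smallest leaf 11, emit neighbor 1.
Done: 2 vertices remain (1, 12). Sequence = [9 5 8 7 11 10 10 5 11 1]

Answer: 9 5 8 7 11 10 10 5 11 1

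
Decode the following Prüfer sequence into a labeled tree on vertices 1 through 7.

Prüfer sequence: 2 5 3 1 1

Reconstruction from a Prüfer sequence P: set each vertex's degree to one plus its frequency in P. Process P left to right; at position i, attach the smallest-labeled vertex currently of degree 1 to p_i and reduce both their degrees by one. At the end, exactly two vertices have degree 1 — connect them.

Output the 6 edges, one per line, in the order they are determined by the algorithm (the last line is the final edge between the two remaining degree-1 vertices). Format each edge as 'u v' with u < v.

Initial degrees: {1:3, 2:2, 3:2, 4:1, 5:2, 6:1, 7:1}
Step 1: smallest deg-1 vertex = 4, p_1 = 2. Add edge {2,4}. Now deg[4]=0, deg[2]=1.
Step 2: smallest deg-1 vertex = 2, p_2 = 5. Add edge {2,5}. Now deg[2]=0, deg[5]=1.
Step 3: smallest deg-1 vertex = 5, p_3 = 3. Add edge {3,5}. Now deg[5]=0, deg[3]=1.
Step 4: smallest deg-1 vertex = 3, p_4 = 1. Add edge {1,3}. Now deg[3]=0, deg[1]=2.
Step 5: smallest deg-1 vertex = 6, p_5 = 1. Add edge {1,6}. Now deg[6]=0, deg[1]=1.
Final: two remaining deg-1 vertices are 1, 7. Add edge {1,7}.

Answer: 2 4
2 5
3 5
1 3
1 6
1 7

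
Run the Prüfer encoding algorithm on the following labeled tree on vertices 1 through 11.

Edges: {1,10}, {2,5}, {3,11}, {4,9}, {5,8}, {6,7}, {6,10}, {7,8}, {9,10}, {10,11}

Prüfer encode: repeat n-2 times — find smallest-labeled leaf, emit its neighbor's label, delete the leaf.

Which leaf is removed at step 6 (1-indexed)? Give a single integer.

Answer: 8

Derivation:
Step 1: current leaves = {1,2,3,4}. Remove leaf 1 (neighbor: 10).
Step 2: current leaves = {2,3,4}. Remove leaf 2 (neighbor: 5).
Step 3: current leaves = {3,4,5}. Remove leaf 3 (neighbor: 11).
Step 4: current leaves = {4,5,11}. Remove leaf 4 (neighbor: 9).
Step 5: current leaves = {5,9,11}. Remove leaf 5 (neighbor: 8).
Step 6: current leaves = {8,9,11}. Remove leaf 8 (neighbor: 7).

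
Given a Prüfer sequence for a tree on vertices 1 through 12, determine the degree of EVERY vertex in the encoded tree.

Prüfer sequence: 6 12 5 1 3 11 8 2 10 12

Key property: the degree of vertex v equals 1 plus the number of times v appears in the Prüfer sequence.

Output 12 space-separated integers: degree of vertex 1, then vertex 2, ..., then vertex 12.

Answer: 2 2 2 1 2 2 1 2 1 2 2 3

Derivation:
p_1 = 6: count[6] becomes 1
p_2 = 12: count[12] becomes 1
p_3 = 5: count[5] becomes 1
p_4 = 1: count[1] becomes 1
p_5 = 3: count[3] becomes 1
p_6 = 11: count[11] becomes 1
p_7 = 8: count[8] becomes 1
p_8 = 2: count[2] becomes 1
p_9 = 10: count[10] becomes 1
p_10 = 12: count[12] becomes 2
Degrees (1 + count): deg[1]=1+1=2, deg[2]=1+1=2, deg[3]=1+1=2, deg[4]=1+0=1, deg[5]=1+1=2, deg[6]=1+1=2, deg[7]=1+0=1, deg[8]=1+1=2, deg[9]=1+0=1, deg[10]=1+1=2, deg[11]=1+1=2, deg[12]=1+2=3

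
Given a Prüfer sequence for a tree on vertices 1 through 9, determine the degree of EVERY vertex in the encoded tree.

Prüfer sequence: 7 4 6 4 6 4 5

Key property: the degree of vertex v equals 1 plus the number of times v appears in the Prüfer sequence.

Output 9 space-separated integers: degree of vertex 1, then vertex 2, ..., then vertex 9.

p_1 = 7: count[7] becomes 1
p_2 = 4: count[4] becomes 1
p_3 = 6: count[6] becomes 1
p_4 = 4: count[4] becomes 2
p_5 = 6: count[6] becomes 2
p_6 = 4: count[4] becomes 3
p_7 = 5: count[5] becomes 1
Degrees (1 + count): deg[1]=1+0=1, deg[2]=1+0=1, deg[3]=1+0=1, deg[4]=1+3=4, deg[5]=1+1=2, deg[6]=1+2=3, deg[7]=1+1=2, deg[8]=1+0=1, deg[9]=1+0=1

Answer: 1 1 1 4 2 3 2 1 1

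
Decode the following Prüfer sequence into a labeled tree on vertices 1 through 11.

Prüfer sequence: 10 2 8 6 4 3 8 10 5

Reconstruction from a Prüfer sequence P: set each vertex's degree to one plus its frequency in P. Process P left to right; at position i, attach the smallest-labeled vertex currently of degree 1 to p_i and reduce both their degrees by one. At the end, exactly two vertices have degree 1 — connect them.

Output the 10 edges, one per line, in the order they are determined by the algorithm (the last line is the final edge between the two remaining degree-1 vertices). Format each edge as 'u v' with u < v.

Initial degrees: {1:1, 2:2, 3:2, 4:2, 5:2, 6:2, 7:1, 8:3, 9:1, 10:3, 11:1}
Step 1: smallest deg-1 vertex = 1, p_1 = 10. Add edge {1,10}. Now deg[1]=0, deg[10]=2.
Step 2: smallest deg-1 vertex = 7, p_2 = 2. Add edge {2,7}. Now deg[7]=0, deg[2]=1.
Step 3: smallest deg-1 vertex = 2, p_3 = 8. Add edge {2,8}. Now deg[2]=0, deg[8]=2.
Step 4: smallest deg-1 vertex = 9, p_4 = 6. Add edge {6,9}. Now deg[9]=0, deg[6]=1.
Step 5: smallest deg-1 vertex = 6, p_5 = 4. Add edge {4,6}. Now deg[6]=0, deg[4]=1.
Step 6: smallest deg-1 vertex = 4, p_6 = 3. Add edge {3,4}. Now deg[4]=0, deg[3]=1.
Step 7: smallest deg-1 vertex = 3, p_7 = 8. Add edge {3,8}. Now deg[3]=0, deg[8]=1.
Step 8: smallest deg-1 vertex = 8, p_8 = 10. Add edge {8,10}. Now deg[8]=0, deg[10]=1.
Step 9: smallest deg-1 vertex = 10, p_9 = 5. Add edge {5,10}. Now deg[10]=0, deg[5]=1.
Final: two remaining deg-1 vertices are 5, 11. Add edge {5,11}.

Answer: 1 10
2 7
2 8
6 9
4 6
3 4
3 8
8 10
5 10
5 11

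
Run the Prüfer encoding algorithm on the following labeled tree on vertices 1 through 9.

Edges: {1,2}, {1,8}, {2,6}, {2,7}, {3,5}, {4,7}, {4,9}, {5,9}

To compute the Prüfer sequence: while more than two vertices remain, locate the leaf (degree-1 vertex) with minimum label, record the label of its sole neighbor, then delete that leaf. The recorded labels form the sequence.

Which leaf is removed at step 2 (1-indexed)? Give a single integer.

Step 1: current leaves = {3,6,8}. Remove leaf 3 (neighbor: 5).
Step 2: current leaves = {5,6,8}. Remove leaf 5 (neighbor: 9).

Answer: 5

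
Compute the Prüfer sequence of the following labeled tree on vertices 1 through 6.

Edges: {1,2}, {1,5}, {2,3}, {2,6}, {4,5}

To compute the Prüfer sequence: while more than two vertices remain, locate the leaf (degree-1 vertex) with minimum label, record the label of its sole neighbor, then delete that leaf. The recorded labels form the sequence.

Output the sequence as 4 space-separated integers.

Step 1: leaves = {3,4,6}. Remove smallest leaf 3, emit neighbor 2.
Step 2: leaves = {4,6}. Remove smallest leaf 4, emit neighbor 5.
Step 3: leaves = {5,6}. Remove smallest leaf 5, emit neighbor 1.
Step 4: leaves = {1,6}. Remove smallest leaf 1, emit neighbor 2.
Done: 2 vertices remain (2, 6). Sequence = [2 5 1 2]

Answer: 2 5 1 2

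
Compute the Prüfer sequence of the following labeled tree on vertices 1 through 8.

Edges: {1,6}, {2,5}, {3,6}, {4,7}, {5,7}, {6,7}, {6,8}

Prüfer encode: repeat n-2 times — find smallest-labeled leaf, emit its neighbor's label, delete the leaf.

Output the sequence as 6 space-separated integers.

Step 1: leaves = {1,2,3,4,8}. Remove smallest leaf 1, emit neighbor 6.
Step 2: leaves = {2,3,4,8}. Remove smallest leaf 2, emit neighbor 5.
Step 3: leaves = {3,4,5,8}. Remove smallest leaf 3, emit neighbor 6.
Step 4: leaves = {4,5,8}. Remove smallest leaf 4, emit neighbor 7.
Step 5: leaves = {5,8}. Remove smallest leaf 5, emit neighbor 7.
Step 6: leaves = {7,8}. Remove smallest leaf 7, emit neighbor 6.
Done: 2 vertices remain (6, 8). Sequence = [6 5 6 7 7 6]

Answer: 6 5 6 7 7 6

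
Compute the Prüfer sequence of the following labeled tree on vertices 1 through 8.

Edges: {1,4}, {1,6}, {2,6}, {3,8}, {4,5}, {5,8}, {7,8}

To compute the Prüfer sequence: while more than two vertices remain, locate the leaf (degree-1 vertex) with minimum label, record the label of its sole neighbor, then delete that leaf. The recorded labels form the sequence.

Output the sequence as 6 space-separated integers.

Step 1: leaves = {2,3,7}. Remove smallest leaf 2, emit neighbor 6.
Step 2: leaves = {3,6,7}. Remove smallest leaf 3, emit neighbor 8.
Step 3: leaves = {6,7}. Remove smallest leaf 6, emit neighbor 1.
Step 4: leaves = {1,7}. Remove smallest leaf 1, emit neighbor 4.
Step 5: leaves = {4,7}. Remove smallest leaf 4, emit neighbor 5.
Step 6: leaves = {5,7}. Remove smallest leaf 5, emit neighbor 8.
Done: 2 vertices remain (7, 8). Sequence = [6 8 1 4 5 8]

Answer: 6 8 1 4 5 8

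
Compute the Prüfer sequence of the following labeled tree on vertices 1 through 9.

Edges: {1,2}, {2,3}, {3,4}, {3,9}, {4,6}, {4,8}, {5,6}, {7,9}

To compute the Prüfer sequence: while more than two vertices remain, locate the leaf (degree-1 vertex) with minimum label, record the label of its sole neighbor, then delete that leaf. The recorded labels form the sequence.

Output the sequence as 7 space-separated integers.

Step 1: leaves = {1,5,7,8}. Remove smallest leaf 1, emit neighbor 2.
Step 2: leaves = {2,5,7,8}. Remove smallest leaf 2, emit neighbor 3.
Step 3: leaves = {5,7,8}. Remove smallest leaf 5, emit neighbor 6.
Step 4: leaves = {6,7,8}. Remove smallest leaf 6, emit neighbor 4.
Step 5: leaves = {7,8}. Remove smallest leaf 7, emit neighbor 9.
Step 6: leaves = {8,9}. Remove smallest leaf 8, emit neighbor 4.
Step 7: leaves = {4,9}. Remove smallest leaf 4, emit neighbor 3.
Done: 2 vertices remain (3, 9). Sequence = [2 3 6 4 9 4 3]

Answer: 2 3 6 4 9 4 3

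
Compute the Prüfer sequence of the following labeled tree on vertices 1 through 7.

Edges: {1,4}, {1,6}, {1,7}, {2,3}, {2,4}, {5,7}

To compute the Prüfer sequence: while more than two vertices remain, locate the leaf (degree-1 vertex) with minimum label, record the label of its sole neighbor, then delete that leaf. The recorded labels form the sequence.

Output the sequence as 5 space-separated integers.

Step 1: leaves = {3,5,6}. Remove smallest leaf 3, emit neighbor 2.
Step 2: leaves = {2,5,6}. Remove smallest leaf 2, emit neighbor 4.
Step 3: leaves = {4,5,6}. Remove smallest leaf 4, emit neighbor 1.
Step 4: leaves = {5,6}. Remove smallest leaf 5, emit neighbor 7.
Step 5: leaves = {6,7}. Remove smallest leaf 6, emit neighbor 1.
Done: 2 vertices remain (1, 7). Sequence = [2 4 1 7 1]

Answer: 2 4 1 7 1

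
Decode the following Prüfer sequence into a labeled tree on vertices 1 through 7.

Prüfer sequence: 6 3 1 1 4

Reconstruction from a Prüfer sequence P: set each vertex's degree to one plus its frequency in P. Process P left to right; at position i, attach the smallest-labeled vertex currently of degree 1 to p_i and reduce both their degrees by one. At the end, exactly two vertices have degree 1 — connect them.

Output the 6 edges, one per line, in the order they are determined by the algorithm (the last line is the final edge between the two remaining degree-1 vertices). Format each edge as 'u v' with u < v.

Initial degrees: {1:3, 2:1, 3:2, 4:2, 5:1, 6:2, 7:1}
Step 1: smallest deg-1 vertex = 2, p_1 = 6. Add edge {2,6}. Now deg[2]=0, deg[6]=1.
Step 2: smallest deg-1 vertex = 5, p_2 = 3. Add edge {3,5}. Now deg[5]=0, deg[3]=1.
Step 3: smallest deg-1 vertex = 3, p_3 = 1. Add edge {1,3}. Now deg[3]=0, deg[1]=2.
Step 4: smallest deg-1 vertex = 6, p_4 = 1. Add edge {1,6}. Now deg[6]=0, deg[1]=1.
Step 5: smallest deg-1 vertex = 1, p_5 = 4. Add edge {1,4}. Now deg[1]=0, deg[4]=1.
Final: two remaining deg-1 vertices are 4, 7. Add edge {4,7}.

Answer: 2 6
3 5
1 3
1 6
1 4
4 7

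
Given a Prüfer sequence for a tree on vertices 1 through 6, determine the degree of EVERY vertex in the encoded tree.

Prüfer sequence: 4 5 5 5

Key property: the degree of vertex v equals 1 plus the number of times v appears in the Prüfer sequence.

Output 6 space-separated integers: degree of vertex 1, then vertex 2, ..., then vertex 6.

p_1 = 4: count[4] becomes 1
p_2 = 5: count[5] becomes 1
p_3 = 5: count[5] becomes 2
p_4 = 5: count[5] becomes 3
Degrees (1 + count): deg[1]=1+0=1, deg[2]=1+0=1, deg[3]=1+0=1, deg[4]=1+1=2, deg[5]=1+3=4, deg[6]=1+0=1

Answer: 1 1 1 2 4 1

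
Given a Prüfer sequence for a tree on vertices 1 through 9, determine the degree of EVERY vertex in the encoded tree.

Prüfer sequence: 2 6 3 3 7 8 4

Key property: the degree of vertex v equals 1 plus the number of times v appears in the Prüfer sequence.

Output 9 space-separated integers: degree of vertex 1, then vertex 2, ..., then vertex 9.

Answer: 1 2 3 2 1 2 2 2 1

Derivation:
p_1 = 2: count[2] becomes 1
p_2 = 6: count[6] becomes 1
p_3 = 3: count[3] becomes 1
p_4 = 3: count[3] becomes 2
p_5 = 7: count[7] becomes 1
p_6 = 8: count[8] becomes 1
p_7 = 4: count[4] becomes 1
Degrees (1 + count): deg[1]=1+0=1, deg[2]=1+1=2, deg[3]=1+2=3, deg[4]=1+1=2, deg[5]=1+0=1, deg[6]=1+1=2, deg[7]=1+1=2, deg[8]=1+1=2, deg[9]=1+0=1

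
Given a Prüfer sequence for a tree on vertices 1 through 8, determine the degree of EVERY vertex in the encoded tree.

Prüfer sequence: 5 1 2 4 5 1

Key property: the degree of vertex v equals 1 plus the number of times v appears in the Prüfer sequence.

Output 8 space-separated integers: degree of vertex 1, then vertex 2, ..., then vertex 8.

p_1 = 5: count[5] becomes 1
p_2 = 1: count[1] becomes 1
p_3 = 2: count[2] becomes 1
p_4 = 4: count[4] becomes 1
p_5 = 5: count[5] becomes 2
p_6 = 1: count[1] becomes 2
Degrees (1 + count): deg[1]=1+2=3, deg[2]=1+1=2, deg[3]=1+0=1, deg[4]=1+1=2, deg[5]=1+2=3, deg[6]=1+0=1, deg[7]=1+0=1, deg[8]=1+0=1

Answer: 3 2 1 2 3 1 1 1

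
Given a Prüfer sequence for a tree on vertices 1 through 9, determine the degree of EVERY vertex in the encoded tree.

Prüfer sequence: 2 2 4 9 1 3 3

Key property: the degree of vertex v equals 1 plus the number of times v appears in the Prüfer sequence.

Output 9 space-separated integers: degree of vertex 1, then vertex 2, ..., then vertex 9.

Answer: 2 3 3 2 1 1 1 1 2

Derivation:
p_1 = 2: count[2] becomes 1
p_2 = 2: count[2] becomes 2
p_3 = 4: count[4] becomes 1
p_4 = 9: count[9] becomes 1
p_5 = 1: count[1] becomes 1
p_6 = 3: count[3] becomes 1
p_7 = 3: count[3] becomes 2
Degrees (1 + count): deg[1]=1+1=2, deg[2]=1+2=3, deg[3]=1+2=3, deg[4]=1+1=2, deg[5]=1+0=1, deg[6]=1+0=1, deg[7]=1+0=1, deg[8]=1+0=1, deg[9]=1+1=2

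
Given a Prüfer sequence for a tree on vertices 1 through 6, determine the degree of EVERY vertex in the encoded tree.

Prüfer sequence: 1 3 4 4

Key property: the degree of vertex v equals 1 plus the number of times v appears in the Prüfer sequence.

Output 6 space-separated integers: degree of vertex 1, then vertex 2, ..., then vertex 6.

p_1 = 1: count[1] becomes 1
p_2 = 3: count[3] becomes 1
p_3 = 4: count[4] becomes 1
p_4 = 4: count[4] becomes 2
Degrees (1 + count): deg[1]=1+1=2, deg[2]=1+0=1, deg[3]=1+1=2, deg[4]=1+2=3, deg[5]=1+0=1, deg[6]=1+0=1

Answer: 2 1 2 3 1 1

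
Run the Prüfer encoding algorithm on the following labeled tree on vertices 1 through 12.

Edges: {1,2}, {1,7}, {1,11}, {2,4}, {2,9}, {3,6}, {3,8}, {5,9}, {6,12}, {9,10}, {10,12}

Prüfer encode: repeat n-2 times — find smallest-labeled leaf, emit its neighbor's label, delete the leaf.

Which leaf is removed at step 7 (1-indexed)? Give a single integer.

Answer: 11

Derivation:
Step 1: current leaves = {4,5,7,8,11}. Remove leaf 4 (neighbor: 2).
Step 2: current leaves = {5,7,8,11}. Remove leaf 5 (neighbor: 9).
Step 3: current leaves = {7,8,11}. Remove leaf 7 (neighbor: 1).
Step 4: current leaves = {8,11}. Remove leaf 8 (neighbor: 3).
Step 5: current leaves = {3,11}. Remove leaf 3 (neighbor: 6).
Step 6: current leaves = {6,11}. Remove leaf 6 (neighbor: 12).
Step 7: current leaves = {11,12}. Remove leaf 11 (neighbor: 1).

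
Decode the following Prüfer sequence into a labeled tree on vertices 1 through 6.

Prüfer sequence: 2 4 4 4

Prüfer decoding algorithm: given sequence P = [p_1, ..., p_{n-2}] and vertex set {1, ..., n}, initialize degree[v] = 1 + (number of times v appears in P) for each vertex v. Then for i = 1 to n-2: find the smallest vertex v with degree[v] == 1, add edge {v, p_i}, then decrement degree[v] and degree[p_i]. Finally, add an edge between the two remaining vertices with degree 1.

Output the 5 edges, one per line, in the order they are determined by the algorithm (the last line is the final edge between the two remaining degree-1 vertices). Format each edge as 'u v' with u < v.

Answer: 1 2
2 4
3 4
4 5
4 6

Derivation:
Initial degrees: {1:1, 2:2, 3:1, 4:4, 5:1, 6:1}
Step 1: smallest deg-1 vertex = 1, p_1 = 2. Add edge {1,2}. Now deg[1]=0, deg[2]=1.
Step 2: smallest deg-1 vertex = 2, p_2 = 4. Add edge {2,4}. Now deg[2]=0, deg[4]=3.
Step 3: smallest deg-1 vertex = 3, p_3 = 4. Add edge {3,4}. Now deg[3]=0, deg[4]=2.
Step 4: smallest deg-1 vertex = 5, p_4 = 4. Add edge {4,5}. Now deg[5]=0, deg[4]=1.
Final: two remaining deg-1 vertices are 4, 6. Add edge {4,6}.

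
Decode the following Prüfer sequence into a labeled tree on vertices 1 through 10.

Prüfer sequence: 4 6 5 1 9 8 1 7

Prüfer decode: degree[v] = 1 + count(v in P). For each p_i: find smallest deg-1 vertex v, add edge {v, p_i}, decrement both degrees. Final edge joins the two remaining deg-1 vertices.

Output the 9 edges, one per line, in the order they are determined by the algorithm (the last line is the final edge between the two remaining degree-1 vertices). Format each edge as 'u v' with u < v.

Answer: 2 4
3 6
4 5
1 5
6 9
8 9
1 8
1 7
7 10

Derivation:
Initial degrees: {1:3, 2:1, 3:1, 4:2, 5:2, 6:2, 7:2, 8:2, 9:2, 10:1}
Step 1: smallest deg-1 vertex = 2, p_1 = 4. Add edge {2,4}. Now deg[2]=0, deg[4]=1.
Step 2: smallest deg-1 vertex = 3, p_2 = 6. Add edge {3,6}. Now deg[3]=0, deg[6]=1.
Step 3: smallest deg-1 vertex = 4, p_3 = 5. Add edge {4,5}. Now deg[4]=0, deg[5]=1.
Step 4: smallest deg-1 vertex = 5, p_4 = 1. Add edge {1,5}. Now deg[5]=0, deg[1]=2.
Step 5: smallest deg-1 vertex = 6, p_5 = 9. Add edge {6,9}. Now deg[6]=0, deg[9]=1.
Step 6: smallest deg-1 vertex = 9, p_6 = 8. Add edge {8,9}. Now deg[9]=0, deg[8]=1.
Step 7: smallest deg-1 vertex = 8, p_7 = 1. Add edge {1,8}. Now deg[8]=0, deg[1]=1.
Step 8: smallest deg-1 vertex = 1, p_8 = 7. Add edge {1,7}. Now deg[1]=0, deg[7]=1.
Final: two remaining deg-1 vertices are 7, 10. Add edge {7,10}.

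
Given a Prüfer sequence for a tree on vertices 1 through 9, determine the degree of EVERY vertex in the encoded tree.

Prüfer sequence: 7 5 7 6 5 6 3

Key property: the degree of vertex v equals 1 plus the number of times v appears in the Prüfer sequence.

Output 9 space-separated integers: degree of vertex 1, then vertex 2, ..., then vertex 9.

p_1 = 7: count[7] becomes 1
p_2 = 5: count[5] becomes 1
p_3 = 7: count[7] becomes 2
p_4 = 6: count[6] becomes 1
p_5 = 5: count[5] becomes 2
p_6 = 6: count[6] becomes 2
p_7 = 3: count[3] becomes 1
Degrees (1 + count): deg[1]=1+0=1, deg[2]=1+0=1, deg[3]=1+1=2, deg[4]=1+0=1, deg[5]=1+2=3, deg[6]=1+2=3, deg[7]=1+2=3, deg[8]=1+0=1, deg[9]=1+0=1

Answer: 1 1 2 1 3 3 3 1 1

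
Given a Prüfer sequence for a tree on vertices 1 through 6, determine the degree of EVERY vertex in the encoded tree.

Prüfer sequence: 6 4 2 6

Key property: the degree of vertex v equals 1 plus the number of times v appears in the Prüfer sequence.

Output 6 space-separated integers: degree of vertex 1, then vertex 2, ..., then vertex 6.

p_1 = 6: count[6] becomes 1
p_2 = 4: count[4] becomes 1
p_3 = 2: count[2] becomes 1
p_4 = 6: count[6] becomes 2
Degrees (1 + count): deg[1]=1+0=1, deg[2]=1+1=2, deg[3]=1+0=1, deg[4]=1+1=2, deg[5]=1+0=1, deg[6]=1+2=3

Answer: 1 2 1 2 1 3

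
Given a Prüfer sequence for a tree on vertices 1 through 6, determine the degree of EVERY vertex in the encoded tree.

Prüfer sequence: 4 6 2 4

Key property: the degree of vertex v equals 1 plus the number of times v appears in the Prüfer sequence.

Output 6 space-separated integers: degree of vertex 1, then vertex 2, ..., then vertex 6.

Answer: 1 2 1 3 1 2

Derivation:
p_1 = 4: count[4] becomes 1
p_2 = 6: count[6] becomes 1
p_3 = 2: count[2] becomes 1
p_4 = 4: count[4] becomes 2
Degrees (1 + count): deg[1]=1+0=1, deg[2]=1+1=2, deg[3]=1+0=1, deg[4]=1+2=3, deg[5]=1+0=1, deg[6]=1+1=2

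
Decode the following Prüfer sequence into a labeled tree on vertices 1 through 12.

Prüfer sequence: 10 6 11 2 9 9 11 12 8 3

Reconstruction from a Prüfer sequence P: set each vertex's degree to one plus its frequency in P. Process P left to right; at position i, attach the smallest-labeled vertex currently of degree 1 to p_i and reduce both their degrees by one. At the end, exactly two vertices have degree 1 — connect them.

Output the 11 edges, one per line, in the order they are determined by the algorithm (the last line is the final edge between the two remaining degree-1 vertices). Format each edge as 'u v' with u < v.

Answer: 1 10
4 6
5 11
2 6
2 9
7 9
9 11
10 12
8 11
3 8
3 12

Derivation:
Initial degrees: {1:1, 2:2, 3:2, 4:1, 5:1, 6:2, 7:1, 8:2, 9:3, 10:2, 11:3, 12:2}
Step 1: smallest deg-1 vertex = 1, p_1 = 10. Add edge {1,10}. Now deg[1]=0, deg[10]=1.
Step 2: smallest deg-1 vertex = 4, p_2 = 6. Add edge {4,6}. Now deg[4]=0, deg[6]=1.
Step 3: smallest deg-1 vertex = 5, p_3 = 11. Add edge {5,11}. Now deg[5]=0, deg[11]=2.
Step 4: smallest deg-1 vertex = 6, p_4 = 2. Add edge {2,6}. Now deg[6]=0, deg[2]=1.
Step 5: smallest deg-1 vertex = 2, p_5 = 9. Add edge {2,9}. Now deg[2]=0, deg[9]=2.
Step 6: smallest deg-1 vertex = 7, p_6 = 9. Add edge {7,9}. Now deg[7]=0, deg[9]=1.
Step 7: smallest deg-1 vertex = 9, p_7 = 11. Add edge {9,11}. Now deg[9]=0, deg[11]=1.
Step 8: smallest deg-1 vertex = 10, p_8 = 12. Add edge {10,12}. Now deg[10]=0, deg[12]=1.
Step 9: smallest deg-1 vertex = 11, p_9 = 8. Add edge {8,11}. Now deg[11]=0, deg[8]=1.
Step 10: smallest deg-1 vertex = 8, p_10 = 3. Add edge {3,8}. Now deg[8]=0, deg[3]=1.
Final: two remaining deg-1 vertices are 3, 12. Add edge {3,12}.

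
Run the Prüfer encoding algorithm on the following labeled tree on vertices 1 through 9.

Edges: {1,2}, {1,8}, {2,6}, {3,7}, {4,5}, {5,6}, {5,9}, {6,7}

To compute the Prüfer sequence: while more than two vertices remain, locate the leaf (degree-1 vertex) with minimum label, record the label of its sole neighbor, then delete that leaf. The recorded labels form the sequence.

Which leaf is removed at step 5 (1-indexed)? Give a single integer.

Step 1: current leaves = {3,4,8,9}. Remove leaf 3 (neighbor: 7).
Step 2: current leaves = {4,7,8,9}. Remove leaf 4 (neighbor: 5).
Step 3: current leaves = {7,8,9}. Remove leaf 7 (neighbor: 6).
Step 4: current leaves = {8,9}. Remove leaf 8 (neighbor: 1).
Step 5: current leaves = {1,9}. Remove leaf 1 (neighbor: 2).

Answer: 1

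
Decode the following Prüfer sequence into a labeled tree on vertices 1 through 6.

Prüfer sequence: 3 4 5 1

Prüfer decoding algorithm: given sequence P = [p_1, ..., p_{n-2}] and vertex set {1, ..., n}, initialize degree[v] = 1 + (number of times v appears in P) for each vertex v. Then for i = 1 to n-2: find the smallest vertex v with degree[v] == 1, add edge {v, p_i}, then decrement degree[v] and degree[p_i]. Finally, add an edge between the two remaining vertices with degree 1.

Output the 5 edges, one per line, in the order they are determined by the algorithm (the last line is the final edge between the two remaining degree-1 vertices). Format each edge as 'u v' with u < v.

Initial degrees: {1:2, 2:1, 3:2, 4:2, 5:2, 6:1}
Step 1: smallest deg-1 vertex = 2, p_1 = 3. Add edge {2,3}. Now deg[2]=0, deg[3]=1.
Step 2: smallest deg-1 vertex = 3, p_2 = 4. Add edge {3,4}. Now deg[3]=0, deg[4]=1.
Step 3: smallest deg-1 vertex = 4, p_3 = 5. Add edge {4,5}. Now deg[4]=0, deg[5]=1.
Step 4: smallest deg-1 vertex = 5, p_4 = 1. Add edge {1,5}. Now deg[5]=0, deg[1]=1.
Final: two remaining deg-1 vertices are 1, 6. Add edge {1,6}.

Answer: 2 3
3 4
4 5
1 5
1 6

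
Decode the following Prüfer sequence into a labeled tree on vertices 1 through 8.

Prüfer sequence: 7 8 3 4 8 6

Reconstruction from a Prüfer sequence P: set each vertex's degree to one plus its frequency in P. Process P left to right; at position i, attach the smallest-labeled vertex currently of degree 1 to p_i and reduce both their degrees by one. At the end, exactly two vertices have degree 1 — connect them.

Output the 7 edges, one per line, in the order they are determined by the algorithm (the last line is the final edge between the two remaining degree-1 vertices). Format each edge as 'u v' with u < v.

Answer: 1 7
2 8
3 5
3 4
4 8
6 7
6 8

Derivation:
Initial degrees: {1:1, 2:1, 3:2, 4:2, 5:1, 6:2, 7:2, 8:3}
Step 1: smallest deg-1 vertex = 1, p_1 = 7. Add edge {1,7}. Now deg[1]=0, deg[7]=1.
Step 2: smallest deg-1 vertex = 2, p_2 = 8. Add edge {2,8}. Now deg[2]=0, deg[8]=2.
Step 3: smallest deg-1 vertex = 5, p_3 = 3. Add edge {3,5}. Now deg[5]=0, deg[3]=1.
Step 4: smallest deg-1 vertex = 3, p_4 = 4. Add edge {3,4}. Now deg[3]=0, deg[4]=1.
Step 5: smallest deg-1 vertex = 4, p_5 = 8. Add edge {4,8}. Now deg[4]=0, deg[8]=1.
Step 6: smallest deg-1 vertex = 7, p_6 = 6. Add edge {6,7}. Now deg[7]=0, deg[6]=1.
Final: two remaining deg-1 vertices are 6, 8. Add edge {6,8}.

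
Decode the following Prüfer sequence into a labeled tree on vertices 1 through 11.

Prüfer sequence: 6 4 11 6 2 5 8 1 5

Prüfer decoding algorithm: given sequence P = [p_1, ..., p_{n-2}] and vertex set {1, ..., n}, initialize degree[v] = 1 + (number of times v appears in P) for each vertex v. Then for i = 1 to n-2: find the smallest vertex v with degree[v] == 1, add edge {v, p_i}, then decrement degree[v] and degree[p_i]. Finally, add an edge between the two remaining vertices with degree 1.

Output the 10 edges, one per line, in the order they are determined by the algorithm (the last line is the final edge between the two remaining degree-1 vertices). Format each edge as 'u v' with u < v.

Answer: 3 6
4 7
4 11
6 9
2 6
2 5
8 10
1 8
1 5
5 11

Derivation:
Initial degrees: {1:2, 2:2, 3:1, 4:2, 5:3, 6:3, 7:1, 8:2, 9:1, 10:1, 11:2}
Step 1: smallest deg-1 vertex = 3, p_1 = 6. Add edge {3,6}. Now deg[3]=0, deg[6]=2.
Step 2: smallest deg-1 vertex = 7, p_2 = 4. Add edge {4,7}. Now deg[7]=0, deg[4]=1.
Step 3: smallest deg-1 vertex = 4, p_3 = 11. Add edge {4,11}. Now deg[4]=0, deg[11]=1.
Step 4: smallest deg-1 vertex = 9, p_4 = 6. Add edge {6,9}. Now deg[9]=0, deg[6]=1.
Step 5: smallest deg-1 vertex = 6, p_5 = 2. Add edge {2,6}. Now deg[6]=0, deg[2]=1.
Step 6: smallest deg-1 vertex = 2, p_6 = 5. Add edge {2,5}. Now deg[2]=0, deg[5]=2.
Step 7: smallest deg-1 vertex = 10, p_7 = 8. Add edge {8,10}. Now deg[10]=0, deg[8]=1.
Step 8: smallest deg-1 vertex = 8, p_8 = 1. Add edge {1,8}. Now deg[8]=0, deg[1]=1.
Step 9: smallest deg-1 vertex = 1, p_9 = 5. Add edge {1,5}. Now deg[1]=0, deg[5]=1.
Final: two remaining deg-1 vertices are 5, 11. Add edge {5,11}.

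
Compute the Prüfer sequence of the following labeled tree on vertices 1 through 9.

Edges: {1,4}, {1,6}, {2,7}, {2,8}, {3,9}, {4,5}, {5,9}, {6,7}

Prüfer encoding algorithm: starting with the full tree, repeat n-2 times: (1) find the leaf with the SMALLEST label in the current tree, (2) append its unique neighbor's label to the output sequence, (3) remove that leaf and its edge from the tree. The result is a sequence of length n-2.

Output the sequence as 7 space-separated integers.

Step 1: leaves = {3,8}. Remove smallest leaf 3, emit neighbor 9.
Step 2: leaves = {8,9}. Remove smallest leaf 8, emit neighbor 2.
Step 3: leaves = {2,9}. Remove smallest leaf 2, emit neighbor 7.
Step 4: leaves = {7,9}. Remove smallest leaf 7, emit neighbor 6.
Step 5: leaves = {6,9}. Remove smallest leaf 6, emit neighbor 1.
Step 6: leaves = {1,9}. Remove smallest leaf 1, emit neighbor 4.
Step 7: leaves = {4,9}. Remove smallest leaf 4, emit neighbor 5.
Done: 2 vertices remain (5, 9). Sequence = [9 2 7 6 1 4 5]

Answer: 9 2 7 6 1 4 5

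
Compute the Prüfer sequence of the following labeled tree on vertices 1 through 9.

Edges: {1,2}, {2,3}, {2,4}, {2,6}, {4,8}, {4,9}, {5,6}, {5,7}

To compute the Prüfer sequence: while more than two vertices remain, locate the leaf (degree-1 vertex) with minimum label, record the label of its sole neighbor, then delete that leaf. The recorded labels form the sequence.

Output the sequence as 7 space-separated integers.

Answer: 2 2 5 6 2 4 4

Derivation:
Step 1: leaves = {1,3,7,8,9}. Remove smallest leaf 1, emit neighbor 2.
Step 2: leaves = {3,7,8,9}. Remove smallest leaf 3, emit neighbor 2.
Step 3: leaves = {7,8,9}. Remove smallest leaf 7, emit neighbor 5.
Step 4: leaves = {5,8,9}. Remove smallest leaf 5, emit neighbor 6.
Step 5: leaves = {6,8,9}. Remove smallest leaf 6, emit neighbor 2.
Step 6: leaves = {2,8,9}. Remove smallest leaf 2, emit neighbor 4.
Step 7: leaves = {8,9}. Remove smallest leaf 8, emit neighbor 4.
Done: 2 vertices remain (4, 9). Sequence = [2 2 5 6 2 4 4]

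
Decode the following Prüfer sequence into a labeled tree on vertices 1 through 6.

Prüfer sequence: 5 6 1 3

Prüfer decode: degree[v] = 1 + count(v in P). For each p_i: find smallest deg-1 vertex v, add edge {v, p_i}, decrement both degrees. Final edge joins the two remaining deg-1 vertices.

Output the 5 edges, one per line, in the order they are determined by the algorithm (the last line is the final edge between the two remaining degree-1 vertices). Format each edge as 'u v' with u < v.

Initial degrees: {1:2, 2:1, 3:2, 4:1, 5:2, 6:2}
Step 1: smallest deg-1 vertex = 2, p_1 = 5. Add edge {2,5}. Now deg[2]=0, deg[5]=1.
Step 2: smallest deg-1 vertex = 4, p_2 = 6. Add edge {4,6}. Now deg[4]=0, deg[6]=1.
Step 3: smallest deg-1 vertex = 5, p_3 = 1. Add edge {1,5}. Now deg[5]=0, deg[1]=1.
Step 4: smallest deg-1 vertex = 1, p_4 = 3. Add edge {1,3}. Now deg[1]=0, deg[3]=1.
Final: two remaining deg-1 vertices are 3, 6. Add edge {3,6}.

Answer: 2 5
4 6
1 5
1 3
3 6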